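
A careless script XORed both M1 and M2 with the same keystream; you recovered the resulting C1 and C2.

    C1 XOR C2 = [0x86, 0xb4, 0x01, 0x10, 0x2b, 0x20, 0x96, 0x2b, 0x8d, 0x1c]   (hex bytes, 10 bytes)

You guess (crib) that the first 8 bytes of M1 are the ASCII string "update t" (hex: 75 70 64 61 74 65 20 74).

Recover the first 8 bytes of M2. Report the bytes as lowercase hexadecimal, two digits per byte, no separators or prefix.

Since C1 ⊕ C2 = M1 ⊕ M2, XORing with the guessed M1 bytes yields the corresponding M2 bytes: M2 = (C1 ⊕ C2) ⊕ M1.
byte 0: 86 xor 75 = f3
byte 1: b4 xor 70 = c4
byte 2: 01 xor 64 = 65
byte 3: 10 xor 61 = 71
byte 4: 2b xor 74 = 5f
byte 5: 20 xor 65 = 45
byte 6: 96 xor 20 = b6
byte 7: 2b xor 74 = 5f

f3c465715f45b65f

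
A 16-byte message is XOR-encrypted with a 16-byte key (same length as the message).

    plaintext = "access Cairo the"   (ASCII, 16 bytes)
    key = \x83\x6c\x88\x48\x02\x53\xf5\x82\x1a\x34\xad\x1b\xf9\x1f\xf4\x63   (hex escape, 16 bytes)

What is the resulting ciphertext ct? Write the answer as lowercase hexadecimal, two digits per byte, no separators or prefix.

e20feb2d7120d5c17b5ddf74d96b9c06

XOR is its own inverse, so applying the key byte-wise gives the result directly.
byte 0:  97 XOR 131 = 226
byte 1:  99 XOR 108 =  15
byte 2:  99 XOR 136 = 235
byte 3: 101 XOR  72 =  45
byte 4: 115 XOR   2 = 113
byte 5: 115 XOR  83 =  32
byte 6:  32 XOR 245 = 213
byte 7:  67 XOR 130 = 193
byte 8:  97 XOR  26 = 123
byte 9: 105 XOR  52 =  93
byte 10: 114 XOR 173 = 223
byte 11: 111 XOR  27 = 116
byte 12:  32 XOR 249 = 217
byte 13: 116 XOR  31 = 107
byte 14: 104 XOR 244 = 156
byte 15: 101 XOR  99 =   6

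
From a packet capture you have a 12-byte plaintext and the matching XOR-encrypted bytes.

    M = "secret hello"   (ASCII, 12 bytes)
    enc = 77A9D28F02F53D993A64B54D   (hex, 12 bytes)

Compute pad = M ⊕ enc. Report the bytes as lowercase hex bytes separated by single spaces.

Since enc = M ⊕ pad, XORing both sides with M gives pad = M ⊕ enc.
01110011 ^ 01110111 = 00000100
01100101 ^ 10101001 = 11001100
01100011 ^ 11010010 = 10110001
01110010 ^ 10001111 = 11111101
01100101 ^ 00000010 = 01100111
01110100 ^ 11110101 = 10000001
00100000 ^ 00111101 = 00011101
01101000 ^ 10011001 = 11110001
01100101 ^ 00111010 = 01011111
01101100 ^ 01100100 = 00001000
01101100 ^ 10110101 = 11011001
01101111 ^ 01001101 = 00100010

04 cc b1 fd 67 81 1d f1 5f 08 d9 22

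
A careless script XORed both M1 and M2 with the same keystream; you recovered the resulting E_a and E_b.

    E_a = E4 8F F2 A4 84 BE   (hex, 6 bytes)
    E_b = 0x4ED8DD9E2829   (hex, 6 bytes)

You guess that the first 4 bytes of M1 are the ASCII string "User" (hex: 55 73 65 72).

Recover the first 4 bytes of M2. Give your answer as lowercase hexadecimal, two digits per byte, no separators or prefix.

ff244a48

First, E_a ⊕ E_b = (M1 ⊕ K) ⊕ (M2 ⊕ K) = M1 ⊕ M2, so the key drops out. Then M2 = (M1 ⊕ M2) ⊕ M1 over the first 4 bytes.
byte 0: (e4 ^ 4e) ^ 55 = aa ^ 55 = ff
byte 1: (8f ^ d8) ^ 73 = 57 ^ 73 = 24
byte 2: (f2 ^ dd) ^ 65 = 2f ^ 65 = 4a
byte 3: (a4 ^ 9e) ^ 72 = 3a ^ 72 = 48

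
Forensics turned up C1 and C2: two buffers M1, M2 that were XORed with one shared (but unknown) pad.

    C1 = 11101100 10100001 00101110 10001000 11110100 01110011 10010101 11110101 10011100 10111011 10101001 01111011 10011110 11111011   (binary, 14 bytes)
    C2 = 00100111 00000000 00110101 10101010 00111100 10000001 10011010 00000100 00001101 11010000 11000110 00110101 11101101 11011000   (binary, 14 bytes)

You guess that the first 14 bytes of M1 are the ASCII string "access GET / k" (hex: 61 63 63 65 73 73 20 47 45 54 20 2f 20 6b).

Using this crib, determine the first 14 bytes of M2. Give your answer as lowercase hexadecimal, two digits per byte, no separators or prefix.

First, C1 ⊕ C2 = (M1 ⊕ K) ⊕ (M2 ⊕ K) = M1 ⊕ M2, so the key drops out. Then M2 = (M1 ⊕ M2) ⊕ M1 over the first 14 bytes.
byte 0: (ec ⊕ 27) ⊕ 61 = cb ⊕ 61 = aa
byte 1: (a1 ⊕ 00) ⊕ 63 = a1 ⊕ 63 = c2
byte 2: (2e ⊕ 35) ⊕ 63 = 1b ⊕ 63 = 78
byte 3: (88 ⊕ aa) ⊕ 65 = 22 ⊕ 65 = 47
byte 4: (f4 ⊕ 3c) ⊕ 73 = c8 ⊕ 73 = bb
byte 5: (73 ⊕ 81) ⊕ 73 = f2 ⊕ 73 = 81
byte 6: (95 ⊕ 9a) ⊕ 20 = 0f ⊕ 20 = 2f
byte 7: (f5 ⊕ 04) ⊕ 47 = f1 ⊕ 47 = b6
byte 8: (9c ⊕ 0d) ⊕ 45 = 91 ⊕ 45 = d4
byte 9: (bb ⊕ d0) ⊕ 54 = 6b ⊕ 54 = 3f
byte 10: (a9 ⊕ c6) ⊕ 20 = 6f ⊕ 20 = 4f
byte 11: (7b ⊕ 35) ⊕ 2f = 4e ⊕ 2f = 61
byte 12: (9e ⊕ ed) ⊕ 20 = 73 ⊕ 20 = 53
byte 13: (fb ⊕ d8) ⊕ 6b = 23 ⊕ 6b = 48

aac27847bb812fb6d43f4f615348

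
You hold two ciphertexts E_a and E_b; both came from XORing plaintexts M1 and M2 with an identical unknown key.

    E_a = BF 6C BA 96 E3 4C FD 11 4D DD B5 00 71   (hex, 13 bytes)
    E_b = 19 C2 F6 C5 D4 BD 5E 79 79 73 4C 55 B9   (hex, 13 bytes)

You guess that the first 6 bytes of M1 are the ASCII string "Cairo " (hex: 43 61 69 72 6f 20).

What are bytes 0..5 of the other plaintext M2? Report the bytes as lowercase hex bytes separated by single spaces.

First, E_a ⊕ E_b = (M1 ⊕ K) ⊕ (M2 ⊕ K) = M1 ⊕ M2, so the key drops out. Then M2 = (M1 ⊕ M2) ⊕ M1 over the first 6 bytes.
byte 0: (bf XOR 19) XOR 43 = a6 XOR 43 = e5
byte 1: (6c XOR c2) XOR 61 = ae XOR 61 = cf
byte 2: (ba XOR f6) XOR 69 = 4c XOR 69 = 25
byte 3: (96 XOR c5) XOR 72 = 53 XOR 72 = 21
byte 4: (e3 XOR d4) XOR 6f = 37 XOR 6f = 58
byte 5: (4c XOR bd) XOR 20 = f1 XOR 20 = d1

e5 cf 25 21 58 d1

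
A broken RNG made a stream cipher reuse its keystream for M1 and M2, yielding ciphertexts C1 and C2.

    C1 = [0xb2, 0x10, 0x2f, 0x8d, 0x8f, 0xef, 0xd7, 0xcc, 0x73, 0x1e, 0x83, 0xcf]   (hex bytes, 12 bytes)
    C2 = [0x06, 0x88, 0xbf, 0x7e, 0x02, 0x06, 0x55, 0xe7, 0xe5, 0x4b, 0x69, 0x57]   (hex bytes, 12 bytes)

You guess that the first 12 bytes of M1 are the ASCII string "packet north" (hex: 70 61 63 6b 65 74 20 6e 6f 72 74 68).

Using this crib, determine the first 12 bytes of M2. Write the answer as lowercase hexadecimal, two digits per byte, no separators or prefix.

First, C1 ⊕ C2 = (M1 ⊕ K) ⊕ (M2 ⊕ K) = M1 ⊕ M2, so the key drops out. Then M2 = (M1 ⊕ M2) ⊕ M1 over the first 12 bytes.
byte 0: (b2 XOR 06) XOR 70 = b4 XOR 70 = c4
byte 1: (10 XOR 88) XOR 61 = 98 XOR 61 = f9
byte 2: (2f XOR bf) XOR 63 = 90 XOR 63 = f3
byte 3: (8d XOR 7e) XOR 6b = f3 XOR 6b = 98
byte 4: (8f XOR 02) XOR 65 = 8d XOR 65 = e8
byte 5: (ef XOR 06) XOR 74 = e9 XOR 74 = 9d
byte 6: (d7 XOR 55) XOR 20 = 82 XOR 20 = a2
byte 7: (cc XOR e7) XOR 6e = 2b XOR 6e = 45
byte 8: (73 XOR e5) XOR 6f = 96 XOR 6f = f9
byte 9: (1e XOR 4b) XOR 72 = 55 XOR 72 = 27
byte 10: (83 XOR 69) XOR 74 = ea XOR 74 = 9e
byte 11: (cf XOR 57) XOR 68 = 98 XOR 68 = f0

c4f9f398e89da245f9279ef0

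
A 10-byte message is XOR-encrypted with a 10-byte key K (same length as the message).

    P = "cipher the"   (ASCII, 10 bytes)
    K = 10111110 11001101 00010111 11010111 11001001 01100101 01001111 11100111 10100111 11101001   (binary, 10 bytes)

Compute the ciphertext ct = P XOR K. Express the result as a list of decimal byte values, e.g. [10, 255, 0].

 99 ⊕ 190 = 221
105 ⊕ 205 = 164
112 ⊕  23 = 103
104 ⊕ 215 = 191
101 ⊕ 201 = 172
114 ⊕ 101 =  23
 32 ⊕  79 = 111
116 ⊕ 231 = 147
104 ⊕ 167 = 207
101 ⊕ 233 = 140

[221, 164, 103, 191, 172, 23, 111, 147, 207, 140]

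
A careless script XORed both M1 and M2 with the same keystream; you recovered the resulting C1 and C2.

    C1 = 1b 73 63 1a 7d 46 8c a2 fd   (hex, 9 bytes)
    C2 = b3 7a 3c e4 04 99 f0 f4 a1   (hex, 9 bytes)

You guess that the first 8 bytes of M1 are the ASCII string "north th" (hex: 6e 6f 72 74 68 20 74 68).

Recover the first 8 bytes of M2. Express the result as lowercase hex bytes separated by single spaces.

c6 66 2d 8a 11 ff 08 3e

First, C1 ⊕ C2 = (M1 ⊕ K) ⊕ (M2 ⊕ K) = M1 ⊕ M2, so the key drops out. Then M2 = (M1 ⊕ M2) ⊕ M1 over the first 8 bytes.
byte 0: (1b ^ b3) ^ 6e = a8 ^ 6e = c6
byte 1: (73 ^ 7a) ^ 6f = 09 ^ 6f = 66
byte 2: (63 ^ 3c) ^ 72 = 5f ^ 72 = 2d
byte 3: (1a ^ e4) ^ 74 = fe ^ 74 = 8a
byte 4: (7d ^ 04) ^ 68 = 79 ^ 68 = 11
byte 5: (46 ^ 99) ^ 20 = df ^ 20 = ff
byte 6: (8c ^ f0) ^ 74 = 7c ^ 74 = 08
byte 7: (a2 ^ f4) ^ 68 = 56 ^ 68 = 3e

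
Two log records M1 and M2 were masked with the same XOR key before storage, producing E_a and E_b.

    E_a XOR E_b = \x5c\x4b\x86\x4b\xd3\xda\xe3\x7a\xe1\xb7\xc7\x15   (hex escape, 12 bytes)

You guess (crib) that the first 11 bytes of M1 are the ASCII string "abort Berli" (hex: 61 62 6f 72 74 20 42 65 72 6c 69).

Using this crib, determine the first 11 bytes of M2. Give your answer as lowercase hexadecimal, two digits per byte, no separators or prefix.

3d29e939a7faa11f93dbae

Since E_a ⊕ E_b = M1 ⊕ M2, XORing with the guessed M1 bytes yields the corresponding M2 bytes: M2 = (E_a ⊕ E_b) ⊕ M1.
5c ^ 61 = 3d
4b ^ 62 = 29
86 ^ 6f = e9
4b ^ 72 = 39
d3 ^ 74 = a7
da ^ 20 = fa
e3 ^ 42 = a1
7a ^ 65 = 1f
e1 ^ 72 = 93
b7 ^ 6c = db
c7 ^ 69 = ae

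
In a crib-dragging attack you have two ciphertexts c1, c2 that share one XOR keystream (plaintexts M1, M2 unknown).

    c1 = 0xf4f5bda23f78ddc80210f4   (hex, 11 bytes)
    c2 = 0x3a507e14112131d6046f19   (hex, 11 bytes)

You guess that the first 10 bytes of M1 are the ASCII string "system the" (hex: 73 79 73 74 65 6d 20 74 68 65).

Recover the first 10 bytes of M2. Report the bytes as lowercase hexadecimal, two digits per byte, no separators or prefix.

bddcb0c24b34cc6a6e1a

First, c1 ⊕ c2 = (M1 ⊕ K) ⊕ (M2 ⊕ K) = M1 ⊕ M2, so the key drops out. Then M2 = (M1 ⊕ M2) ⊕ M1 over the first 10 bytes.
byte 0: (f4 ^ 3a) ^ 73 = ce ^ 73 = bd
byte 1: (f5 ^ 50) ^ 79 = a5 ^ 79 = dc
byte 2: (bd ^ 7e) ^ 73 = c3 ^ 73 = b0
byte 3: (a2 ^ 14) ^ 74 = b6 ^ 74 = c2
byte 4: (3f ^ 11) ^ 65 = 2e ^ 65 = 4b
byte 5: (78 ^ 21) ^ 6d = 59 ^ 6d = 34
byte 6: (dd ^ 31) ^ 20 = ec ^ 20 = cc
byte 7: (c8 ^ d6) ^ 74 = 1e ^ 74 = 6a
byte 8: (02 ^ 04) ^ 68 = 06 ^ 68 = 6e
byte 9: (10 ^ 6f) ^ 65 = 7f ^ 65 = 1a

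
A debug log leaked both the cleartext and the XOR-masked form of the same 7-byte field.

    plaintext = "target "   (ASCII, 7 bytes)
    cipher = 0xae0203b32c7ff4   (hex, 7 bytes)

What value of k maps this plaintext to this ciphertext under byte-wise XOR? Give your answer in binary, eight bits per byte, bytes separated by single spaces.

Since cipher = plaintext ⊕ k, XORing both sides with plaintext gives k = plaintext ⊕ cipher.
74 ^ ae = da
61 ^ 02 = 63
72 ^ 03 = 71
67 ^ b3 = d4
65 ^ 2c = 49
74 ^ 7f = 0b
20 ^ f4 = d4

11011010 01100011 01110001 11010100 01001001 00001011 11010100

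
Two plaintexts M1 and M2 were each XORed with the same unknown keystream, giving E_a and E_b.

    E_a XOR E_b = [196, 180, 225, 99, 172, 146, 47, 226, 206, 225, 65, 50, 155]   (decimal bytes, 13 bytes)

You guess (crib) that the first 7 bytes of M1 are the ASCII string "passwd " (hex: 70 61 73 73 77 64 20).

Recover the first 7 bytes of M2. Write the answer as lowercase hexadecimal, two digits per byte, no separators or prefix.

b4d59210dbf60f

Since E_a ⊕ E_b = M1 ⊕ M2, XORing with the guessed M1 bytes yields the corresponding M2 bytes: M2 = (E_a ⊕ E_b) ⊕ M1.
c4 ^ 70 = b4
b4 ^ 61 = d5
e1 ^ 73 = 92
63 ^ 73 = 10
ac ^ 77 = db
92 ^ 64 = f6
2f ^ 20 = 0f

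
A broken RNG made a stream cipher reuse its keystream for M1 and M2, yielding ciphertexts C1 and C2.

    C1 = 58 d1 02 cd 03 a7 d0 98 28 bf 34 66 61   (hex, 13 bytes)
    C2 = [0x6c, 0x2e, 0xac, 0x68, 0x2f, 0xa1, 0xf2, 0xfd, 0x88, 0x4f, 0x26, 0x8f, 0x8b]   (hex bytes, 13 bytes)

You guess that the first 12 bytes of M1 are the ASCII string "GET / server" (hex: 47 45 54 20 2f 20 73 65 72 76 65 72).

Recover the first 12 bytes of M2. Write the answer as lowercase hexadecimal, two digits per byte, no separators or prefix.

First, C1 ⊕ C2 = (M1 ⊕ K) ⊕ (M2 ⊕ K) = M1 ⊕ M2, so the key drops out. Then M2 = (M1 ⊕ M2) ⊕ M1 over the first 12 bytes.
byte 0: (58 ⊕ 6c) ⊕ 47 = 34 ⊕ 47 = 73
byte 1: (d1 ⊕ 2e) ⊕ 45 = ff ⊕ 45 = ba
byte 2: (02 ⊕ ac) ⊕ 54 = ae ⊕ 54 = fa
byte 3: (cd ⊕ 68) ⊕ 20 = a5 ⊕ 20 = 85
byte 4: (03 ⊕ 2f) ⊕ 2f = 2c ⊕ 2f = 03
byte 5: (a7 ⊕ a1) ⊕ 20 = 06 ⊕ 20 = 26
byte 6: (d0 ⊕ f2) ⊕ 73 = 22 ⊕ 73 = 51
byte 7: (98 ⊕ fd) ⊕ 65 = 65 ⊕ 65 = 00
byte 8: (28 ⊕ 88) ⊕ 72 = a0 ⊕ 72 = d2
byte 9: (bf ⊕ 4f) ⊕ 76 = f0 ⊕ 76 = 86
byte 10: (34 ⊕ 26) ⊕ 65 = 12 ⊕ 65 = 77
byte 11: (66 ⊕ 8f) ⊕ 72 = e9 ⊕ 72 = 9b

73bafa8503265100d286779b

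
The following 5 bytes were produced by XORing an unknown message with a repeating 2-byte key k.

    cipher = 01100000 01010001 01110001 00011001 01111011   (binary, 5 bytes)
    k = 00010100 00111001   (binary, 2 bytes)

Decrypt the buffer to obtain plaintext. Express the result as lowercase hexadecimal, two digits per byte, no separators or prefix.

The 2-byte key repeats, so the effective keystream is 14 39 14 39 14.
byte 0: 60 ⊕ 14 = 74
byte 1: 51 ⊕ 39 = 68
byte 2: 71 ⊕ 14 = 65
byte 3: 19 ⊕ 39 = 20
byte 4: 7b ⊕ 14 = 6f

746865206f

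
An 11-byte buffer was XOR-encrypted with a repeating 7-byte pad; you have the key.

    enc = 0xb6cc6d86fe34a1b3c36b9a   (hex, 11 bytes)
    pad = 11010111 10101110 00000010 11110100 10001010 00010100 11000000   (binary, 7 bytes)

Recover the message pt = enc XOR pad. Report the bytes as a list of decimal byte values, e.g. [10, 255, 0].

[97, 98, 111, 114, 116, 32, 97, 100, 109, 105, 110]

The 7-byte key repeats, so the effective keystream is d7 ae 02 f4 8a 14 c0 d7 ae 02 f4.
byte 0: b6 ⊕ d7 = 61
byte 1: cc ⊕ ae = 62
byte 2: 6d ⊕ 02 = 6f
byte 3: 86 ⊕ f4 = 72
byte 4: fe ⊕ 8a = 74
byte 5: 34 ⊕ 14 = 20
byte 6: a1 ⊕ c0 = 61
byte 7: b3 ⊕ d7 = 64
byte 8: c3 ⊕ ae = 6d
byte 9: 6b ⊕ 02 = 69
byte 10: 9a ⊕ f4 = 6e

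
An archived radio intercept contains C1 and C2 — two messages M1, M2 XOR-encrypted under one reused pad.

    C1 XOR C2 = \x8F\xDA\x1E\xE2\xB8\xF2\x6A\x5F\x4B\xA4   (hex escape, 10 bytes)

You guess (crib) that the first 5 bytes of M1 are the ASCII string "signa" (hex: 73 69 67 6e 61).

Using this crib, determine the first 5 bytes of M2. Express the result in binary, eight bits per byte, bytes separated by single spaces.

Since C1 ⊕ C2 = M1 ⊕ M2, XORing with the guessed M1 bytes yields the corresponding M2 bytes: M2 = (C1 ⊕ C2) ⊕ M1.
8f ⊕ 73 = fc
da ⊕ 69 = b3
1e ⊕ 67 = 79
e2 ⊕ 6e = 8c
b8 ⊕ 61 = d9

11111100 10110011 01111001 10001100 11011001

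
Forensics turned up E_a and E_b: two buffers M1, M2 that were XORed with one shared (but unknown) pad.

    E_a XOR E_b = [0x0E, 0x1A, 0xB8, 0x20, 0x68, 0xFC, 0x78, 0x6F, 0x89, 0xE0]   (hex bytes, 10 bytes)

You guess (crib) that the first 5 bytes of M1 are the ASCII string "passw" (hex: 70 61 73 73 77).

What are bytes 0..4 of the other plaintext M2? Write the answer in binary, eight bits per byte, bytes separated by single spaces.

01111110 01111011 11001011 01010011 00011111

Since E_a ⊕ E_b = M1 ⊕ M2, XORing with the guessed M1 bytes yields the corresponding M2 bytes: M2 = (E_a ⊕ E_b) ⊕ M1.
byte 0:  14 XOR 112 = 126
byte 1:  26 XOR  97 = 123
byte 2: 184 XOR 115 = 203
byte 3:  32 XOR 115 =  83
byte 4: 104 XOR 119 =  31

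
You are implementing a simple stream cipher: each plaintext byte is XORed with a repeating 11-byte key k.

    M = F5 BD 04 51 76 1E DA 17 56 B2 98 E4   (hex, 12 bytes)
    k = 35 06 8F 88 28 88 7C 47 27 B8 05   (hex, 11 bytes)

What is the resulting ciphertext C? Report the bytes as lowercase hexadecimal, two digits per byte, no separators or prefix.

c0bb8bd95e96a650710a9dd1

The 11-byte key repeats, so the effective keystream is 35 06 8f 88 28 88 7c 47 27 b8 05 35.
byte 0: f5 xor 35 = c0
byte 1: bd xor 06 = bb
byte 2: 04 xor 8f = 8b
byte 3: 51 xor 88 = d9
byte 4: 76 xor 28 = 5e
byte 5: 1e xor 88 = 96
byte 6: da xor 7c = a6
byte 7: 17 xor 47 = 50
byte 8: 56 xor 27 = 71
byte 9: b2 xor b8 = 0a
byte 10: 98 xor 05 = 9d
byte 11: e4 xor 35 = d1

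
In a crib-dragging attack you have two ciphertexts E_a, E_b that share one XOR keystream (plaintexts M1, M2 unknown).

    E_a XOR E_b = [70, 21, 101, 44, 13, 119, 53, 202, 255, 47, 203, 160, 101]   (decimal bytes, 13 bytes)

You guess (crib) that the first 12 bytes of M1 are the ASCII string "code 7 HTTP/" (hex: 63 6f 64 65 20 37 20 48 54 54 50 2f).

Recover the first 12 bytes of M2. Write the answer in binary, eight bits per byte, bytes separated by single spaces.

Since E_a ⊕ E_b = M1 ⊕ M2, XORing with the guessed M1 bytes yields the corresponding M2 bytes: M2 = (E_a ⊕ E_b) ⊕ M1.
 70 ^  99 =  37
 21 ^ 111 = 122
101 ^ 100 =   1
 44 ^ 101 =  73
 13 ^  32 =  45
119 ^  55 =  64
 53 ^  32 =  21
202 ^  72 = 130
255 ^  84 = 171
 47 ^  84 = 123
203 ^  80 = 155
160 ^  47 = 143

00100101 01111010 00000001 01001001 00101101 01000000 00010101 10000010 10101011 01111011 10011011 10001111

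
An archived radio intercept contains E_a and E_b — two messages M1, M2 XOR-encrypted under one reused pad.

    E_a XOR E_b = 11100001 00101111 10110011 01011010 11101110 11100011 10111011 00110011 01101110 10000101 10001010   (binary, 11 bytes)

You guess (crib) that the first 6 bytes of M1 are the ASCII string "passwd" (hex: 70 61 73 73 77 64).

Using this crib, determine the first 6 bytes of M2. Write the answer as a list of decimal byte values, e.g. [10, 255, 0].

[145, 78, 192, 41, 153, 135]

Since E_a ⊕ E_b = M1 ⊕ M2, XORing with the guessed M1 bytes yields the corresponding M2 bytes: M2 = (E_a ⊕ E_b) ⊕ M1.
11100001 ⊕ 01110000 = 10010001
00101111 ⊕ 01100001 = 01001110
10110011 ⊕ 01110011 = 11000000
01011010 ⊕ 01110011 = 00101001
11101110 ⊕ 01110111 = 10011001
11100011 ⊕ 01100100 = 10000111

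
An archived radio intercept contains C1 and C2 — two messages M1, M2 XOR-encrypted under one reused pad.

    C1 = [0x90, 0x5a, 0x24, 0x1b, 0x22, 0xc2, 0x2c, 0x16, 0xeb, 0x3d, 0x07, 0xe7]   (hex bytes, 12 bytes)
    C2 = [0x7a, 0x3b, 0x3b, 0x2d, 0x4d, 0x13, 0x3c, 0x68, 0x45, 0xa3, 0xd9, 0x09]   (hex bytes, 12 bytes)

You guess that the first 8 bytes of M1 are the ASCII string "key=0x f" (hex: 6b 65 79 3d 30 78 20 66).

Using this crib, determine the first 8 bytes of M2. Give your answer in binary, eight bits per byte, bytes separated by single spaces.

10000001 00000100 01100110 00001011 01011111 10101001 00110000 00011000

First, C1 ⊕ C2 = (M1 ⊕ K) ⊕ (M2 ⊕ K) = M1 ⊕ M2, so the key drops out. Then M2 = (M1 ⊕ M2) ⊕ M1 over the first 8 bytes.
byte 0: (90 ^ 7a) ^ 6b = ea ^ 6b = 81
byte 1: (5a ^ 3b) ^ 65 = 61 ^ 65 = 04
byte 2: (24 ^ 3b) ^ 79 = 1f ^ 79 = 66
byte 3: (1b ^ 2d) ^ 3d = 36 ^ 3d = 0b
byte 4: (22 ^ 4d) ^ 30 = 6f ^ 30 = 5f
byte 5: (c2 ^ 13) ^ 78 = d1 ^ 78 = a9
byte 6: (2c ^ 3c) ^ 20 = 10 ^ 20 = 30
byte 7: (16 ^ 68) ^ 66 = 7e ^ 66 = 18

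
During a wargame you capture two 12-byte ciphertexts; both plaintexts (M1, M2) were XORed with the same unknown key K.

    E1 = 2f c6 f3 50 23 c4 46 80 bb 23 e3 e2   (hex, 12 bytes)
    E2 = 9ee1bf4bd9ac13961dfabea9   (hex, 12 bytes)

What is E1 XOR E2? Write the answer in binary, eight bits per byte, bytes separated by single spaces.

E1 ⊕ E2 = (M1 ⊕ K) ⊕ (M2 ⊕ K) = M1 ⊕ M2 — the shared key cancels under XOR.
2f ⊕ 9e = b1
c6 ⊕ e1 = 27
f3 ⊕ bf = 4c
50 ⊕ 4b = 1b
23 ⊕ d9 = fa
c4 ⊕ ac = 68
46 ⊕ 13 = 55
80 ⊕ 96 = 16
bb ⊕ 1d = a6
23 ⊕ fa = d9
e3 ⊕ be = 5d
e2 ⊕ a9 = 4b

10110001 00100111 01001100 00011011 11111010 01101000 01010101 00010110 10100110 11011001 01011101 01001011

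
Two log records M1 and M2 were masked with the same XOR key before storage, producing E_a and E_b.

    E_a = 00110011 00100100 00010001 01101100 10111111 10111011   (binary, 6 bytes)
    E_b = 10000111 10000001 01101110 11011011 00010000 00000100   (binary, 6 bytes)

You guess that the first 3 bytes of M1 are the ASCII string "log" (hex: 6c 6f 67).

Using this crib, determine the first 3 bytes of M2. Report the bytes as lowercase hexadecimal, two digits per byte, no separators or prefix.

d8ca18

First, E_a ⊕ E_b = (M1 ⊕ K) ⊕ (M2 ⊕ K) = M1 ⊕ M2, so the key drops out. Then M2 = (M1 ⊕ M2) ⊕ M1 over the first 3 bytes.
byte 0: (33 ⊕ 87) ⊕ 6c = b4 ⊕ 6c = d8
byte 1: (24 ⊕ 81) ⊕ 6f = a5 ⊕ 6f = ca
byte 2: (11 ⊕ 6e) ⊕ 67 = 7f ⊕ 67 = 18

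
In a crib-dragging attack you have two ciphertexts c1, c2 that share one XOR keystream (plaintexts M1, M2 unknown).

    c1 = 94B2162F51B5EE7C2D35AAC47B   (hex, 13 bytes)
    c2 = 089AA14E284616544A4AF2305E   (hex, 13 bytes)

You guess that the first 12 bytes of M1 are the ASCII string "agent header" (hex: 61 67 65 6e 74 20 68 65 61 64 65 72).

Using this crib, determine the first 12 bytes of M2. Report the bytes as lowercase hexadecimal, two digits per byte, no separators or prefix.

First, c1 ⊕ c2 = (M1 ⊕ K) ⊕ (M2 ⊕ K) = M1 ⊕ M2, so the key drops out. Then M2 = (M1 ⊕ M2) ⊕ M1 over the first 12 bytes.
byte 0: (94 XOR 08) XOR 61 = 9c XOR 61 = fd
byte 1: (b2 XOR 9a) XOR 67 = 28 XOR 67 = 4f
byte 2: (16 XOR a1) XOR 65 = b7 XOR 65 = d2
byte 3: (2f XOR 4e) XOR 6e = 61 XOR 6e = 0f
byte 4: (51 XOR 28) XOR 74 = 79 XOR 74 = 0d
byte 5: (b5 XOR 46) XOR 20 = f3 XOR 20 = d3
byte 6: (ee XOR 16) XOR 68 = f8 XOR 68 = 90
byte 7: (7c XOR 54) XOR 65 = 28 XOR 65 = 4d
byte 8: (2d XOR 4a) XOR 61 = 67 XOR 61 = 06
byte 9: (35 XOR 4a) XOR 64 = 7f XOR 64 = 1b
byte 10: (aa XOR f2) XOR 65 = 58 XOR 65 = 3d
byte 11: (c4 XOR 30) XOR 72 = f4 XOR 72 = 86

fd4fd20f0dd3904d061b3d86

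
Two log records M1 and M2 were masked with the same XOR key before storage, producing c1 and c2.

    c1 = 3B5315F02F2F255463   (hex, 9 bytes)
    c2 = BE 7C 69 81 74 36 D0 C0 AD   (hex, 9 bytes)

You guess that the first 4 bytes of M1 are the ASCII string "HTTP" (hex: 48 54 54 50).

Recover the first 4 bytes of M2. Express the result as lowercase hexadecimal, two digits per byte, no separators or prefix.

First, c1 ⊕ c2 = (M1 ⊕ K) ⊕ (M2 ⊕ K) = M1 ⊕ M2, so the key drops out. Then M2 = (M1 ⊕ M2) ⊕ M1 over the first 4 bytes.
byte 0: (3b ⊕ be) ⊕ 48 = 85 ⊕ 48 = cd
byte 1: (53 ⊕ 7c) ⊕ 54 = 2f ⊕ 54 = 7b
byte 2: (15 ⊕ 69) ⊕ 54 = 7c ⊕ 54 = 28
byte 3: (f0 ⊕ 81) ⊕ 50 = 71 ⊕ 50 = 21

cd7b2821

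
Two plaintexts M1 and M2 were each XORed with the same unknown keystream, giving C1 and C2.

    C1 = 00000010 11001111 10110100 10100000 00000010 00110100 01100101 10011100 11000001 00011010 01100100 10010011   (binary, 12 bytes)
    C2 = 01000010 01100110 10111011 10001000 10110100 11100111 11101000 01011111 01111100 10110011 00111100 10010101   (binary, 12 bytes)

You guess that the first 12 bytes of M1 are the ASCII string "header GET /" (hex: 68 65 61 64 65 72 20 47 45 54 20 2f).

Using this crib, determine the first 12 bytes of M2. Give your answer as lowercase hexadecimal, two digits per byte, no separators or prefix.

28cc6e4cd3a1ad84f8fd7829

First, C1 ⊕ C2 = (M1 ⊕ K) ⊕ (M2 ⊕ K) = M1 ⊕ M2, so the key drops out. Then M2 = (M1 ⊕ M2) ⊕ M1 over the first 12 bytes.
byte 0: (02 ^ 42) ^ 68 = 40 ^ 68 = 28
byte 1: (cf ^ 66) ^ 65 = a9 ^ 65 = cc
byte 2: (b4 ^ bb) ^ 61 = 0f ^ 61 = 6e
byte 3: (a0 ^ 88) ^ 64 = 28 ^ 64 = 4c
byte 4: (02 ^ b4) ^ 65 = b6 ^ 65 = d3
byte 5: (34 ^ e7) ^ 72 = d3 ^ 72 = a1
byte 6: (65 ^ e8) ^ 20 = 8d ^ 20 = ad
byte 7: (9c ^ 5f) ^ 47 = c3 ^ 47 = 84
byte 8: (c1 ^ 7c) ^ 45 = bd ^ 45 = f8
byte 9: (1a ^ b3) ^ 54 = a9 ^ 54 = fd
byte 10: (64 ^ 3c) ^ 20 = 58 ^ 20 = 78
byte 11: (93 ^ 95) ^ 2f = 06 ^ 2f = 29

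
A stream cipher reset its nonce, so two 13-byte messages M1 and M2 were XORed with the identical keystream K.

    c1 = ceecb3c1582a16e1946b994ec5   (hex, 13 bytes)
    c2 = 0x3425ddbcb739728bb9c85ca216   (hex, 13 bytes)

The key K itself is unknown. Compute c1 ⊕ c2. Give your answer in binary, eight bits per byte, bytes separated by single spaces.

11111010 11001001 01101110 01111101 11101111 00010011 01100100 01101010 00101101 10100011 11000101 11101100 11010011

c1 ⊕ c2 = (M1 ⊕ K) ⊕ (M2 ⊕ K) = M1 ⊕ M2 — the shared key cancels under XOR.
byte 0: ce XOR 34 = fa
byte 1: ec XOR 25 = c9
byte 2: b3 XOR dd = 6e
byte 3: c1 XOR bc = 7d
byte 4: 58 XOR b7 = ef
byte 5: 2a XOR 39 = 13
byte 6: 16 XOR 72 = 64
byte 7: e1 XOR 8b = 6a
byte 8: 94 XOR b9 = 2d
byte 9: 6b XOR c8 = a3
byte 10: 99 XOR 5c = c5
byte 11: 4e XOR a2 = ec
byte 12: c5 XOR 16 = d3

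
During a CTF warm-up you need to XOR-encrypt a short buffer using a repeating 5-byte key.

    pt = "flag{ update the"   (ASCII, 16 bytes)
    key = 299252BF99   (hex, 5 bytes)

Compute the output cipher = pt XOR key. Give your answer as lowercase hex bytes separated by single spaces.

The 5-byte key repeats, so the effective keystream is 29 92 52 bf 99 29 92 52 bf 99 29 92 52 bf 99 29.
byte 0: 01100110 ^ 00101001 = 01001111
byte 1: 01101100 ^ 10010010 = 11111110
byte 2: 01100001 ^ 01010010 = 00110011
byte 3: 01100111 ^ 10111111 = 11011000
byte 4: 01111011 ^ 10011001 = 11100010
byte 5: 00100000 ^ 00101001 = 00001001
byte 6: 01110101 ^ 10010010 = 11100111
byte 7: 01110000 ^ 01010010 = 00100010
byte 8: 01100100 ^ 10111111 = 11011011
byte 9: 01100001 ^ 10011001 = 11111000
byte 10: 01110100 ^ 00101001 = 01011101
byte 11: 01100101 ^ 10010010 = 11110111
byte 12: 00100000 ^ 01010010 = 01110010
byte 13: 01110100 ^ 10111111 = 11001011
byte 14: 01101000 ^ 10011001 = 11110001
byte 15: 01100101 ^ 00101001 = 01001100

4f fe 33 d8 e2 09 e7 22 db f8 5d f7 72 cb f1 4c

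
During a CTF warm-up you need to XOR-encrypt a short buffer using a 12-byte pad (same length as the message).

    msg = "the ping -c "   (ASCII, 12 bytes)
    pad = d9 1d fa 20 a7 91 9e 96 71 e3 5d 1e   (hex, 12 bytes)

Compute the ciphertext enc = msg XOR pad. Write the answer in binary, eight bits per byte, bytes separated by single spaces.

10101101 01110101 10011111 00000000 11010111 11111000 11110000 11110001 01010001 11001110 00111110 00111110

XOR is its own inverse, so applying the key byte-wise gives the result directly.
byte 0: 74 xor d9 = ad
byte 1: 68 xor 1d = 75
byte 2: 65 xor fa = 9f
byte 3: 20 xor 20 = 00
byte 4: 70 xor a7 = d7
byte 5: 69 xor 91 = f8
byte 6: 6e xor 9e = f0
byte 7: 67 xor 96 = f1
byte 8: 20 xor 71 = 51
byte 9: 2d xor e3 = ce
byte 10: 63 xor 5d = 3e
byte 11: 20 xor 1e = 3e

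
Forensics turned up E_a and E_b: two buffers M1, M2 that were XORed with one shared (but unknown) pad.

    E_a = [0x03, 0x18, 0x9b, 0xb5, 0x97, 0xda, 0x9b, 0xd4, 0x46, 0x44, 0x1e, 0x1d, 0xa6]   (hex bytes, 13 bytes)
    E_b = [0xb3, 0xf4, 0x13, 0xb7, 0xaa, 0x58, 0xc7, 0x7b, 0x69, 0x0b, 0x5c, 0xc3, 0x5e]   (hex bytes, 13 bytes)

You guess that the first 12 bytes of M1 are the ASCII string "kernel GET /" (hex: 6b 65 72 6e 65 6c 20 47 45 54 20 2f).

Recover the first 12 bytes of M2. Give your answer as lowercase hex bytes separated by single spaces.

db 89 fa 6c 58 ee 7c e8 6a 1b 62 f1

First, E_a ⊕ E_b = (M1 ⊕ K) ⊕ (M2 ⊕ K) = M1 ⊕ M2, so the key drops out. Then M2 = (M1 ⊕ M2) ⊕ M1 over the first 12 bytes.
byte 0: (03 XOR b3) XOR 6b = b0 XOR 6b = db
byte 1: (18 XOR f4) XOR 65 = ec XOR 65 = 89
byte 2: (9b XOR 13) XOR 72 = 88 XOR 72 = fa
byte 3: (b5 XOR b7) XOR 6e = 02 XOR 6e = 6c
byte 4: (97 XOR aa) XOR 65 = 3d XOR 65 = 58
byte 5: (da XOR 58) XOR 6c = 82 XOR 6c = ee
byte 6: (9b XOR c7) XOR 20 = 5c XOR 20 = 7c
byte 7: (d4 XOR 7b) XOR 47 = af XOR 47 = e8
byte 8: (46 XOR 69) XOR 45 = 2f XOR 45 = 6a
byte 9: (44 XOR 0b) XOR 54 = 4f XOR 54 = 1b
byte 10: (1e XOR 5c) XOR 20 = 42 XOR 20 = 62
byte 11: (1d XOR c3) XOR 2f = de XOR 2f = f1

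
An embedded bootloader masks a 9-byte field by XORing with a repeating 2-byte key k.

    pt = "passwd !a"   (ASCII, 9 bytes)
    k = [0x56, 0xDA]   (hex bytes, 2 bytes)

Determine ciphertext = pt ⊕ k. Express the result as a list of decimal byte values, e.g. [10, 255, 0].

[38, 187, 37, 169, 33, 190, 118, 251, 55]

The 2-byte key repeats, so the effective keystream is 56 da 56 da 56 da 56 da 56.
byte 0: 70 ⊕ 56 = 26
byte 1: 61 ⊕ da = bb
byte 2: 73 ⊕ 56 = 25
byte 3: 73 ⊕ da = a9
byte 4: 77 ⊕ 56 = 21
byte 5: 64 ⊕ da = be
byte 6: 20 ⊕ 56 = 76
byte 7: 21 ⊕ da = fb
byte 8: 61 ⊕ 56 = 37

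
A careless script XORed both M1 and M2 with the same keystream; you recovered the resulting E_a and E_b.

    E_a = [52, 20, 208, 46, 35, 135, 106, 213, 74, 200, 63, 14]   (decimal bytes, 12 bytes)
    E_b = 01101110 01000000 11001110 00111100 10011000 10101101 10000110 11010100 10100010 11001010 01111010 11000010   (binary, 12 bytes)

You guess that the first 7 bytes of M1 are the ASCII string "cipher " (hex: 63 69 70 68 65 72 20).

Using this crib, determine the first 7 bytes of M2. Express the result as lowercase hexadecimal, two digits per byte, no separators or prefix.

First, E_a ⊕ E_b = (M1 ⊕ K) ⊕ (M2 ⊕ K) = M1 ⊕ M2, so the key drops out. Then M2 = (M1 ⊕ M2) ⊕ M1 over the first 7 bytes.
byte 0: (34 ⊕ 6e) ⊕ 63 = 5a ⊕ 63 = 39
byte 1: (14 ⊕ 40) ⊕ 69 = 54 ⊕ 69 = 3d
byte 2: (d0 ⊕ ce) ⊕ 70 = 1e ⊕ 70 = 6e
byte 3: (2e ⊕ 3c) ⊕ 68 = 12 ⊕ 68 = 7a
byte 4: (23 ⊕ 98) ⊕ 65 = bb ⊕ 65 = de
byte 5: (87 ⊕ ad) ⊕ 72 = 2a ⊕ 72 = 58
byte 6: (6a ⊕ 86) ⊕ 20 = ec ⊕ 20 = cc

393d6e7ade58cc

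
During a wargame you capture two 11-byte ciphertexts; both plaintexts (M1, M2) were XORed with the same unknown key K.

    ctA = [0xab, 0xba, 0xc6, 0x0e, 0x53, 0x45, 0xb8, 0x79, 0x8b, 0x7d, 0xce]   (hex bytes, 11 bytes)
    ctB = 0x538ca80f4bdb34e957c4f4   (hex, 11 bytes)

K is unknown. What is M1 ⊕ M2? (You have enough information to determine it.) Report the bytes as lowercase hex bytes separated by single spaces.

f8 36 6e 01 18 9e 8c 90 dc b9 3a

ctA ⊕ ctB = (M1 ⊕ K) ⊕ (M2 ⊕ K) = M1 ⊕ M2 — the shared key cancels under XOR.
byte 0: ab ⊕ 53 = f8
byte 1: ba ⊕ 8c = 36
byte 2: c6 ⊕ a8 = 6e
byte 3: 0e ⊕ 0f = 01
byte 4: 53 ⊕ 4b = 18
byte 5: 45 ⊕ db = 9e
byte 6: b8 ⊕ 34 = 8c
byte 7: 79 ⊕ e9 = 90
byte 8: 8b ⊕ 57 = dc
byte 9: 7d ⊕ c4 = b9
byte 10: ce ⊕ f4 = 3a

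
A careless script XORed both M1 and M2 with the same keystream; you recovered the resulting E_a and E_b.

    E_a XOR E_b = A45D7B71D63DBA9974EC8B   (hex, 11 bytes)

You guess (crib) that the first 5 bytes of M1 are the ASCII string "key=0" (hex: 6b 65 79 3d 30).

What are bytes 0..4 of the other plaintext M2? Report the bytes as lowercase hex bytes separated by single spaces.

Since E_a ⊕ E_b = M1 ⊕ M2, XORing with the guessed M1 bytes yields the corresponding M2 bytes: M2 = (E_a ⊕ E_b) ⊕ M1.
byte 0: a4 XOR 6b = cf
byte 1: 5d XOR 65 = 38
byte 2: 7b XOR 79 = 02
byte 3: 71 XOR 3d = 4c
byte 4: d6 XOR 30 = e6

cf 38 02 4c e6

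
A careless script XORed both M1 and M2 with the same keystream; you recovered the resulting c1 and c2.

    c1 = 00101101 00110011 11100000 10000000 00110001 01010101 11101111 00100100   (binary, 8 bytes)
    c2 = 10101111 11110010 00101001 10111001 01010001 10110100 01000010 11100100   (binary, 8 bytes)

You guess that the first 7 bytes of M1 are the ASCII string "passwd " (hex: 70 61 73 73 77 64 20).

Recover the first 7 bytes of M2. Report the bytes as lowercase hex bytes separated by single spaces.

First, c1 ⊕ c2 = (M1 ⊕ K) ⊕ (M2 ⊕ K) = M1 ⊕ M2, so the key drops out. Then M2 = (M1 ⊕ M2) ⊕ M1 over the first 7 bytes.
byte 0: (2d xor af) xor 70 = 82 xor 70 = f2
byte 1: (33 xor f2) xor 61 = c1 xor 61 = a0
byte 2: (e0 xor 29) xor 73 = c9 xor 73 = ba
byte 3: (80 xor b9) xor 73 = 39 xor 73 = 4a
byte 4: (31 xor 51) xor 77 = 60 xor 77 = 17
byte 5: (55 xor b4) xor 64 = e1 xor 64 = 85
byte 6: (ef xor 42) xor 20 = ad xor 20 = 8d

f2 a0 ba 4a 17 85 8d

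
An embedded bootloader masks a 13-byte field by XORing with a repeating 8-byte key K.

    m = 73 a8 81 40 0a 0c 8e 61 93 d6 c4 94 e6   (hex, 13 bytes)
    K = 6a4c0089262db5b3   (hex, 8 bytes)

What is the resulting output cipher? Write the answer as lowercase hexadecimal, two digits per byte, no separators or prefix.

19e481c92c213bd2f99ac41dc0

The 8-byte key repeats, so the effective keystream is 6a 4c 00 89 26 2d b5 b3 6a 4c 00 89 26.
byte 0: 73 ⊕ 6a = 19
byte 1: a8 ⊕ 4c = e4
byte 2: 81 ⊕ 00 = 81
byte 3: 40 ⊕ 89 = c9
byte 4: 0a ⊕ 26 = 2c
byte 5: 0c ⊕ 2d = 21
byte 6: 8e ⊕ b5 = 3b
byte 7: 61 ⊕ b3 = d2
byte 8: 93 ⊕ 6a = f9
byte 9: d6 ⊕ 4c = 9a
byte 10: c4 ⊕ 00 = c4
byte 11: 94 ⊕ 89 = 1d
byte 12: e6 ⊕ 26 = c0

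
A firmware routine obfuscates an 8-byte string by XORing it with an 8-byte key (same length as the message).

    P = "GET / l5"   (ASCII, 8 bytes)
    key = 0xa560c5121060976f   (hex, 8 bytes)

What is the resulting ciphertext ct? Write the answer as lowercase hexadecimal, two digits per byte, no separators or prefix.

e22591323f40fb5a

XOR is its own inverse, so applying the key byte-wise gives the result directly.
01000111 ^ 10100101 = 11100010
01000101 ^ 01100000 = 00100101
01010100 ^ 11000101 = 10010001
00100000 ^ 00010010 = 00110010
00101111 ^ 00010000 = 00111111
00100000 ^ 01100000 = 01000000
01101100 ^ 10010111 = 11111011
00110101 ^ 01101111 = 01011010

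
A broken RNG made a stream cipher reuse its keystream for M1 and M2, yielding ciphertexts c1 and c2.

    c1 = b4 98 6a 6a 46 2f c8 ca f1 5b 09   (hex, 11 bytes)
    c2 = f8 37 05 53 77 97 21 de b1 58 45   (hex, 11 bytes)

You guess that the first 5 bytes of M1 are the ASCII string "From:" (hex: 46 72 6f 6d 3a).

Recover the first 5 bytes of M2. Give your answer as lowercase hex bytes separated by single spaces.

First, c1 ⊕ c2 = (M1 ⊕ K) ⊕ (M2 ⊕ K) = M1 ⊕ M2, so the key drops out. Then M2 = (M1 ⊕ M2) ⊕ M1 over the first 5 bytes.
byte 0: (b4 ⊕ f8) ⊕ 46 = 4c ⊕ 46 = 0a
byte 1: (98 ⊕ 37) ⊕ 72 = af ⊕ 72 = dd
byte 2: (6a ⊕ 05) ⊕ 6f = 6f ⊕ 6f = 00
byte 3: (6a ⊕ 53) ⊕ 6d = 39 ⊕ 6d = 54
byte 4: (46 ⊕ 77) ⊕ 3a = 31 ⊕ 3a = 0b

0a dd 00 54 0b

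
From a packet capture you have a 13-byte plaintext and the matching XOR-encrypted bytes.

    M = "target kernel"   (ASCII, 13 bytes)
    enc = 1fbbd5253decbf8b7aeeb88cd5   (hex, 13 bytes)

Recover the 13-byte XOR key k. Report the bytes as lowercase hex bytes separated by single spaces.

Since enc = M ⊕ k, XORing both sides with M gives k = M ⊕ enc.
74 XOR 1f = 6b
61 XOR bb = da
72 XOR d5 = a7
67 XOR 25 = 42
65 XOR 3d = 58
74 XOR ec = 98
20 XOR bf = 9f
6b XOR 8b = e0
65 XOR 7a = 1f
72 XOR ee = 9c
6e XOR b8 = d6
65 XOR 8c = e9
6c XOR d5 = b9

6b da a7 42 58 98 9f e0 1f 9c d6 e9 b9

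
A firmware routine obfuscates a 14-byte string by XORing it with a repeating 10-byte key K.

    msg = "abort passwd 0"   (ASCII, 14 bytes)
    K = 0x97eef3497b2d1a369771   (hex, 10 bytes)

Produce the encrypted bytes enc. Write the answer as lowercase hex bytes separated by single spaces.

f6 8c 9c 3b 0f 0d 6a 57 e4 02 e0 8a d3 79

The 10-byte key repeats, so the effective keystream is 97 ee f3 49 7b 2d 1a 36 97 71 97 ee f3 49.
byte 0: 61 ⊕ 97 = f6
byte 1: 62 ⊕ ee = 8c
byte 2: 6f ⊕ f3 = 9c
byte 3: 72 ⊕ 49 = 3b
byte 4: 74 ⊕ 7b = 0f
byte 5: 20 ⊕ 2d = 0d
byte 6: 70 ⊕ 1a = 6a
byte 7: 61 ⊕ 36 = 57
byte 8: 73 ⊕ 97 = e4
byte 9: 73 ⊕ 71 = 02
byte 10: 77 ⊕ 97 = e0
byte 11: 64 ⊕ ee = 8a
byte 12: 20 ⊕ f3 = d3
byte 13: 30 ⊕ 49 = 79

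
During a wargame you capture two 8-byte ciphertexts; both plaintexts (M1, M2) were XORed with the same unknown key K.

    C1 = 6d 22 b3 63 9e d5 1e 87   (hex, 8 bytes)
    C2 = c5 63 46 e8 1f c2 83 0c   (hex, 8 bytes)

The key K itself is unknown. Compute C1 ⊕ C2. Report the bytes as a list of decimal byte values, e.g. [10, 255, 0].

[168, 65, 245, 139, 129, 23, 157, 139]

C1 ⊕ C2 = (M1 ⊕ K) ⊕ (M2 ⊕ K) = M1 ⊕ M2 — the shared key cancels under XOR.
byte 0: 109 ^ 197 = 168
byte 1:  34 ^  99 =  65
byte 2: 179 ^  70 = 245
byte 3:  99 ^ 232 = 139
byte 4: 158 ^  31 = 129
byte 5: 213 ^ 194 =  23
byte 6:  30 ^ 131 = 157
byte 7: 135 ^  12 = 139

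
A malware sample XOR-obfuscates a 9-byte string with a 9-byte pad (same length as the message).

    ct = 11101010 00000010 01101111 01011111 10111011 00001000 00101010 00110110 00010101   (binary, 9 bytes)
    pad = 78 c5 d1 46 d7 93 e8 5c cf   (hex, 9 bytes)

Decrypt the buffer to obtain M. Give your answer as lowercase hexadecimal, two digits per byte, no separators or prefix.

XOR is its own inverse, so applying the key byte-wise gives the result directly.
ea XOR 78 = 92
02 XOR c5 = c7
6f XOR d1 = be
5f XOR 46 = 19
bb XOR d7 = 6c
08 XOR 93 = 9b
2a XOR e8 = c2
36 XOR 5c = 6a
15 XOR cf = da

92c7be196c9bc26ada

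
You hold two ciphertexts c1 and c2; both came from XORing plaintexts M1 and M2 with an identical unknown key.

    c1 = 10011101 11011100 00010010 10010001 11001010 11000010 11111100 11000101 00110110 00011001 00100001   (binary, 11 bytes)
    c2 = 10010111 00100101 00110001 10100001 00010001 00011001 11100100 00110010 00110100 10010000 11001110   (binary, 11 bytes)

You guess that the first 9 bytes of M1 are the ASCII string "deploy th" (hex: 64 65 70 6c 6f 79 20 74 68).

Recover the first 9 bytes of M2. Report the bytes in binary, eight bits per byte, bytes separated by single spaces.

01101110 10011100 01010011 01011100 10110100 10100010 00111000 10000011 01101010

First, c1 ⊕ c2 = (M1 ⊕ K) ⊕ (M2 ⊕ K) = M1 ⊕ M2, so the key drops out. Then M2 = (M1 ⊕ M2) ⊕ M1 over the first 9 bytes.
byte 0: (9d xor 97) xor 64 = 0a xor 64 = 6e
byte 1: (dc xor 25) xor 65 = f9 xor 65 = 9c
byte 2: (12 xor 31) xor 70 = 23 xor 70 = 53
byte 3: (91 xor a1) xor 6c = 30 xor 6c = 5c
byte 4: (ca xor 11) xor 6f = db xor 6f = b4
byte 5: (c2 xor 19) xor 79 = db xor 79 = a2
byte 6: (fc xor e4) xor 20 = 18 xor 20 = 38
byte 7: (c5 xor 32) xor 74 = f7 xor 74 = 83
byte 8: (36 xor 34) xor 68 = 02 xor 68 = 6a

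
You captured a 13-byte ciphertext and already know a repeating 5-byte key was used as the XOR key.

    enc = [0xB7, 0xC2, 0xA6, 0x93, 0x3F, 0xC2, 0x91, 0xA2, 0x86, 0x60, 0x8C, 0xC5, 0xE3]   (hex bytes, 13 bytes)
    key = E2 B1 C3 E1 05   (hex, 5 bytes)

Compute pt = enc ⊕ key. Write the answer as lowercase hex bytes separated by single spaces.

The 5-byte key repeats, so the effective keystream is e2 b1 c3 e1 05 e2 b1 c3 e1 05 e2 b1 c3.
byte 0: 10110111 ⊕ 11100010 = 01010101
byte 1: 11000010 ⊕ 10110001 = 01110011
byte 2: 10100110 ⊕ 11000011 = 01100101
byte 3: 10010011 ⊕ 11100001 = 01110010
byte 4: 00111111 ⊕ 00000101 = 00111010
byte 5: 11000010 ⊕ 11100010 = 00100000
byte 6: 10010001 ⊕ 10110001 = 00100000
byte 7: 10100010 ⊕ 11000011 = 01100001
byte 8: 10000110 ⊕ 11100001 = 01100111
byte 9: 01100000 ⊕ 00000101 = 01100101
byte 10: 10001100 ⊕ 11100010 = 01101110
byte 11: 11000101 ⊕ 10110001 = 01110100
byte 12: 11100011 ⊕ 11000011 = 00100000

55 73 65 72 3a 20 20 61 67 65 6e 74 20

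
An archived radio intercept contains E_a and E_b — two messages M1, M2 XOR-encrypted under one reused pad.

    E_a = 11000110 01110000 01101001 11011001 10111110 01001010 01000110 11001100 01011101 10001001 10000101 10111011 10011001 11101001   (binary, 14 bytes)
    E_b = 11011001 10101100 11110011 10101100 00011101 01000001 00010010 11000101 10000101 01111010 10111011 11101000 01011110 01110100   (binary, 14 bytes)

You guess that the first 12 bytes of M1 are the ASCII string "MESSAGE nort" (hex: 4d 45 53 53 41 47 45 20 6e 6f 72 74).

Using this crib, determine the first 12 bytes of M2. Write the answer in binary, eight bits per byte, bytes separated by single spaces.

01010010 10011001 11001001 00100110 11100010 01001100 00010001 00101001 10110110 10011100 01001100 00100111

First, E_a ⊕ E_b = (M1 ⊕ K) ⊕ (M2 ⊕ K) = M1 ⊕ M2, so the key drops out. Then M2 = (M1 ⊕ M2) ⊕ M1 over the first 12 bytes.
byte 0: (c6 ^ d9) ^ 4d = 1f ^ 4d = 52
byte 1: (70 ^ ac) ^ 45 = dc ^ 45 = 99
byte 2: (69 ^ f3) ^ 53 = 9a ^ 53 = c9
byte 3: (d9 ^ ac) ^ 53 = 75 ^ 53 = 26
byte 4: (be ^ 1d) ^ 41 = a3 ^ 41 = e2
byte 5: (4a ^ 41) ^ 47 = 0b ^ 47 = 4c
byte 6: (46 ^ 12) ^ 45 = 54 ^ 45 = 11
byte 7: (cc ^ c5) ^ 20 = 09 ^ 20 = 29
byte 8: (5d ^ 85) ^ 6e = d8 ^ 6e = b6
byte 9: (89 ^ 7a) ^ 6f = f3 ^ 6f = 9c
byte 10: (85 ^ bb) ^ 72 = 3e ^ 72 = 4c
byte 11: (bb ^ e8) ^ 74 = 53 ^ 74 = 27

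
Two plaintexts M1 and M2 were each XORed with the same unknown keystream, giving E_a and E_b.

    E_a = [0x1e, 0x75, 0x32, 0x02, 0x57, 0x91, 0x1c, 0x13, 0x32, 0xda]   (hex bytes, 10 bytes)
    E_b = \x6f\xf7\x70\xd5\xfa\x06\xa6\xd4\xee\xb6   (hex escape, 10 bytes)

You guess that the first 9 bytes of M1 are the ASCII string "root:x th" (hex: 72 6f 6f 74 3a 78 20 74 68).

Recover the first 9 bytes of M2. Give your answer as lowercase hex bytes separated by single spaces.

First, E_a ⊕ E_b = (M1 ⊕ K) ⊕ (M2 ⊕ K) = M1 ⊕ M2, so the key drops out. Then M2 = (M1 ⊕ M2) ⊕ M1 over the first 9 bytes.
byte 0: (1e XOR 6f) XOR 72 = 71 XOR 72 = 03
byte 1: (75 XOR f7) XOR 6f = 82 XOR 6f = ed
byte 2: (32 XOR 70) XOR 6f = 42 XOR 6f = 2d
byte 3: (02 XOR d5) XOR 74 = d7 XOR 74 = a3
byte 4: (57 XOR fa) XOR 3a = ad XOR 3a = 97
byte 5: (91 XOR 06) XOR 78 = 97 XOR 78 = ef
byte 6: (1c XOR a6) XOR 20 = ba XOR 20 = 9a
byte 7: (13 XOR d4) XOR 74 = c7 XOR 74 = b3
byte 8: (32 XOR ee) XOR 68 = dc XOR 68 = b4

03 ed 2d a3 97 ef 9a b3 b4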